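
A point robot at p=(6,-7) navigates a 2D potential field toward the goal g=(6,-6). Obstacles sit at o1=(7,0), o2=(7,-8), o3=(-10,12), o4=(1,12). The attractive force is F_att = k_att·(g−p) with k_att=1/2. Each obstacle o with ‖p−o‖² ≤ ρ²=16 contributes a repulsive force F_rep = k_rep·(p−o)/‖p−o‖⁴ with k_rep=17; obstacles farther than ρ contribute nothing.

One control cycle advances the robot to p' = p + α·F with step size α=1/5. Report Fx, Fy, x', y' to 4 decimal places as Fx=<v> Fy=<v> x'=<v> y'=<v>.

Fx=-4.2500 Fy=4.7500 x'=5.1500 y'=-6.0500

F_att = 1/2·(g−p) = 1/2·(0,1) = (0.0000,0.5000)
o1: d²=50 > ρ²=16 → inactive
o2: d²=2 ≤ ρ²=16; F_rep = 17·(-1,1)/2² = (-4.2500,4.2500)
o3: d²=617 > ρ²=16 → inactive
o4: d²=386 > ρ²=16 → inactive
F = F_att + ΣF_rep = (-4.2500,4.7500)
p' = p + 1/5·F = (5.1500,-6.0500)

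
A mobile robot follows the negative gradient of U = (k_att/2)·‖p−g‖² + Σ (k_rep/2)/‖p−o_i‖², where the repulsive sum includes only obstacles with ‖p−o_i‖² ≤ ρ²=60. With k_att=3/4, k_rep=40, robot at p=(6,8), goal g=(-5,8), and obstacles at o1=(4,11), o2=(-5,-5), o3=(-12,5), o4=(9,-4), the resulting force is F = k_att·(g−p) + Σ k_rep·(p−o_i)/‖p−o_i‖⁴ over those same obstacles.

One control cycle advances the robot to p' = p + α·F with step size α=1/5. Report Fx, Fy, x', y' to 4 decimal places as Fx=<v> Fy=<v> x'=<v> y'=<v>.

F_att = 3/4·(g−p) = 3/4·(-11,0) = (-8.2500,0.0000)
o1: d²=13 ≤ ρ²=60; F_rep = 40·(2,-3)/13² = (0.4734,-0.7101)
o2: d²=290 > ρ²=60 → inactive
o3: d²=333 > ρ²=60 → inactive
o4: d²=153 > ρ²=60 → inactive
F = F_att + ΣF_rep = (-7.7766,-0.7101)
p' = p + 1/5·F = (4.4447,7.8580)

Fx=-7.7766 Fy=-0.7101 x'=4.4447 y'=7.8580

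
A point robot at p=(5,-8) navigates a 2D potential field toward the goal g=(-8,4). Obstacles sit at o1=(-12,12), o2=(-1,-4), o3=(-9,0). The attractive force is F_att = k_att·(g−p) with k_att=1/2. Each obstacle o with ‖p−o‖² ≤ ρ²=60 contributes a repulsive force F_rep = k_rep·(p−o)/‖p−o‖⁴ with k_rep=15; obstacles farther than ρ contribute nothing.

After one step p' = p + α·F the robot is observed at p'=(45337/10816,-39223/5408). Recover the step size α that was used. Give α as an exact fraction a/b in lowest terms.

F_att = 1/2·(g−p) = 1/2·(-13,12) = (-6.5000,6.0000)
o1: d²=689 > ρ²=60 → inactive
o2: d²=52 ≤ ρ²=60; F_rep = 15·(6,-4)/52² = (0.0333,-0.0222)
o3: d²=260 > ρ²=60 → inactive
F = F_att + ΣF_rep = (-6.4667,5.9778)
Δp = p'−p = (-0.8083,0.7472); α = Δx/Fx = (-8743/10816) / (-8743/1352) = 1/8
check: Δy/Fy = (4041/5408) / (4041/676) = 1/8 ✓

α = 1/8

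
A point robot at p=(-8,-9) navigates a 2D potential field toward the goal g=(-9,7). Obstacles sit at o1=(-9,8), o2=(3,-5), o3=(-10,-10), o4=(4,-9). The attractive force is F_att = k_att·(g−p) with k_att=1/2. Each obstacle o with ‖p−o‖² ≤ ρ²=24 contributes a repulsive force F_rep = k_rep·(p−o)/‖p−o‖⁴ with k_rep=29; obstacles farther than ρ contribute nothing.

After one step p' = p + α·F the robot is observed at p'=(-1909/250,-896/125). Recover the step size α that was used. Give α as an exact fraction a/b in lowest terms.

α = 1/5

F_att = 1/2·(g−p) = 1/2·(-1,16) = (-0.5000,8.0000)
o1: d²=290 > ρ²=24 → inactive
o2: d²=137 > ρ²=24 → inactive
o3: d²=5 ≤ ρ²=24; F_rep = 29·(2,1)/5² = (2.3200,1.1600)
o4: d²=144 > ρ²=24 → inactive
F = F_att + ΣF_rep = (1.8200,9.1600)
Δp = p'−p = (0.3640,1.8320); α = Δx/Fx = (91/250) / (91/50) = 1/5
check: Δy/Fy = (229/125) / (229/25) = 1/5 ✓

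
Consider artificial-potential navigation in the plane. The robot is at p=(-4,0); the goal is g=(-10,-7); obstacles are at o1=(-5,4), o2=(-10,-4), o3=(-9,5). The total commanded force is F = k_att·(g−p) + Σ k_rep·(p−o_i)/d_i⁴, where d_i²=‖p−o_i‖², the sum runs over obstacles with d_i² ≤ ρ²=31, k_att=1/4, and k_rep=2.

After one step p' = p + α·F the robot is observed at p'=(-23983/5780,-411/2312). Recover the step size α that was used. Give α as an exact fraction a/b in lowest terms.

α = 1/10

F_att = 1/4·(g−p) = 1/4·(-6,-7) = (-1.5000,-1.7500)
o1: d²=17 ≤ ρ²=31; F_rep = 2·(1,-4)/17² = (0.0069,-0.0277)
o2: d²=52 > ρ²=31 → inactive
o3: d²=50 > ρ²=31 → inactive
F = F_att + ΣF_rep = (-1.4931,-1.7777)
Δp = p'−p = (-0.1493,-0.1778); α = Δx/Fx = (-863/5780) / (-863/578) = 1/10
check: Δy/Fy = (-411/2312) / (-2055/1156) = 1/10 ✓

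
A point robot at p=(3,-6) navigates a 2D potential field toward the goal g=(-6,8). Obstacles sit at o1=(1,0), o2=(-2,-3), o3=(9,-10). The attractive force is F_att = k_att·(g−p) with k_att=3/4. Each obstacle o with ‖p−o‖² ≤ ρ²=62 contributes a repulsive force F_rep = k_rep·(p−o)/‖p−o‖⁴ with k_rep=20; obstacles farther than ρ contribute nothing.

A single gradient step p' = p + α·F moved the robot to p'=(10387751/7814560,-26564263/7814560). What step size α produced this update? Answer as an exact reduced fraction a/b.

F_att = 3/4·(g−p) = 3/4·(-9,14) = (-6.7500,10.5000)
o1: d²=40 ≤ ρ²=62; F_rep = 20·(2,-6)/40² = (0.0250,-0.0750)
o2: d²=34 ≤ ρ²=62; F_rep = 20·(5,-3)/34² = (0.0865,-0.0519)
o3: d²=52 ≤ ρ²=62; F_rep = 20·(-6,4)/52² = (-0.0444,0.0296)
F = F_att + ΣF_rep = (-6.6829,10.4027)
Δp = p'−p = (-1.6707,2.6007); α = Δx/Fx = (-13055929/7814560) / (-13055929/1953640) = 1/4
check: Δy/Fy = (20323097/7814560) / (20323097/1953640) = 1/4 ✓

α = 1/4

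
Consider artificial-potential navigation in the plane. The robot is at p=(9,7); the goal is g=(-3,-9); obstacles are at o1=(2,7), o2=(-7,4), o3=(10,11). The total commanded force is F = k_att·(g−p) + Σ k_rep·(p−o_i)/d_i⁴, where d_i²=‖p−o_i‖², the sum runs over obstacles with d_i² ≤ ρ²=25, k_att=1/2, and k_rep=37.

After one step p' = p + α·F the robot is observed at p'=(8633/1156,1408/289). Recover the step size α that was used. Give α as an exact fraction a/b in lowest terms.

F_att = 1/2·(g−p) = 1/2·(-12,-16) = (-6.0000,-8.0000)
o1: d²=49 > ρ²=25 → inactive
o2: d²=265 > ρ²=25 → inactive
o3: d²=17 ≤ ρ²=25; F_rep = 37·(-1,-4)/17² = (-0.1280,-0.5121)
F = F_att + ΣF_rep = (-6.1280,-8.5121)
Δp = p'−p = (-1.5320,-2.1280); α = Δx/Fx = (-1771/1156) / (-1771/289) = 1/4
check: Δy/Fy = (-615/289) / (-2460/289) = 1/4 ✓

α = 1/4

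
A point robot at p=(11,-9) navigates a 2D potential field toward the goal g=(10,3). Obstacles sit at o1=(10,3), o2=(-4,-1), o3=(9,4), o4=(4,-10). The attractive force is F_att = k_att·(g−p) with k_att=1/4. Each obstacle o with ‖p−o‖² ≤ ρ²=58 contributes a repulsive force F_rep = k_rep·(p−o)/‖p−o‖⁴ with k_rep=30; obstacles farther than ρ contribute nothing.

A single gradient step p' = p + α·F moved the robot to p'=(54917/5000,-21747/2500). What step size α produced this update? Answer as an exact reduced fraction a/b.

F_att = 1/4·(g−p) = 1/4·(-1,12) = (-0.2500,3.0000)
o1: d²=145 > ρ²=58 → inactive
o2: d²=289 > ρ²=58 → inactive
o3: d²=173 > ρ²=58 → inactive
o4: d²=50 ≤ ρ²=58; F_rep = 30·(7,1)/50² = (0.0840,0.0120)
F = F_att + ΣF_rep = (-0.1660,3.0120)
Δp = p'−p = (-0.0166,0.3012); α = Δx/Fx = (-83/5000) / (-83/500) = 1/10
check: Δy/Fy = (753/2500) / (753/250) = 1/10 ✓

α = 1/10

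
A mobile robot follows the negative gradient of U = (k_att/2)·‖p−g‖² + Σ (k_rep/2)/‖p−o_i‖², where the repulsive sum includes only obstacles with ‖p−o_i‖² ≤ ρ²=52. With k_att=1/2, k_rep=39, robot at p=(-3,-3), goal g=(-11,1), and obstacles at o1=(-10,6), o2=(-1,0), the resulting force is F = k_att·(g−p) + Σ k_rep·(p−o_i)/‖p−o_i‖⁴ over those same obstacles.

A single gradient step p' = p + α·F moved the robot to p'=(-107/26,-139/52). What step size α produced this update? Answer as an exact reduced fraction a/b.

α = 1/4

F_att = 1/2·(g−p) = 1/2·(-8,4) = (-4.0000,2.0000)
o1: d²=130 > ρ²=52 → inactive
o2: d²=13 ≤ ρ²=52; F_rep = 39·(-2,-3)/13² = (-0.4615,-0.6923)
F = F_att + ΣF_rep = (-4.4615,1.3077)
Δp = p'−p = (-1.1154,0.3269); α = Δx/Fx = (-29/26) / (-58/13) = 1/4
check: Δy/Fy = (17/52) / (17/13) = 1/4 ✓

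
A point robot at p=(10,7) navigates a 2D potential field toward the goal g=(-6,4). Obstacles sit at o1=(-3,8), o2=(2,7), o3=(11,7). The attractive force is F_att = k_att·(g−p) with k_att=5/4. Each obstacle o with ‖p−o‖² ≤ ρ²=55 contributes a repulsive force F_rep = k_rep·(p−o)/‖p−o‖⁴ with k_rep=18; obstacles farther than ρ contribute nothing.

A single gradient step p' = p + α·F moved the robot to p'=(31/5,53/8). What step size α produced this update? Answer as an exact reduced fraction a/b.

α = 1/10

F_att = 5/4·(g−p) = 5/4·(-16,-3) = (-20.0000,-3.7500)
o1: d²=170 > ρ²=55 → inactive
o2: d²=64 > ρ²=55 → inactive
o3: d²=1 ≤ ρ²=55; F_rep = 18·(-1,0)/1² = (-18.0000,0.0000)
F = F_att + ΣF_rep = (-38.0000,-3.7500)
Δp = p'−p = (-3.8000,-0.3750); α = Δx/Fx = (-19/5) / (-38) = 1/10
check: Δy/Fy = (-3/8) / (-15/4) = 1/10 ✓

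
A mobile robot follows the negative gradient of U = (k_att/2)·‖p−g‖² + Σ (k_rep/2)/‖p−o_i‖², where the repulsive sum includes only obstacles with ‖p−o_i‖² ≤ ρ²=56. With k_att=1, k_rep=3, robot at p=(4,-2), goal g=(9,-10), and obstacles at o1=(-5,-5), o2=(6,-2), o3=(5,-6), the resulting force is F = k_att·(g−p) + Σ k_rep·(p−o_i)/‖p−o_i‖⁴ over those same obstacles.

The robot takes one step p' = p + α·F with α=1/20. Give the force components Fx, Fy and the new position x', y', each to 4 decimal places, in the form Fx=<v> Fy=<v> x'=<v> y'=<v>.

F_att = 1·(g−p) = 1·(5,-8) = (5.0000,-8.0000)
o1: d²=90 > ρ²=56 → inactive
o2: d²=4 ≤ ρ²=56; F_rep = 3·(-2,0)/4² = (-0.3750,0.0000)
o3: d²=17 ≤ ρ²=56; F_rep = 3·(-1,4)/17² = (-0.0104,0.0415)
F = F_att + ΣF_rep = (4.6146,-7.9585)
p' = p + 1/20·F = (4.2307,-2.3979)

Fx=4.6146 Fy=-7.9585 x'=4.2307 y'=-2.3979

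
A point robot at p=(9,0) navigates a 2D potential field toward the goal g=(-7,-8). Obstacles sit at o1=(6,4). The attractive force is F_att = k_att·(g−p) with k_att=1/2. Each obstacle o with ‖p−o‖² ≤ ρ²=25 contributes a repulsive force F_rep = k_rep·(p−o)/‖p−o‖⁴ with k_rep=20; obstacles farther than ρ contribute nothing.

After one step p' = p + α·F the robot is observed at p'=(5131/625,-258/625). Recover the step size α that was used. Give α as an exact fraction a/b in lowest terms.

α = 1/10

F_att = 1/2·(g−p) = 1/2·(-16,-8) = (-8.0000,-4.0000)
o1: d²=25 ≤ ρ²=25; F_rep = 20·(3,-4)/25² = (0.0960,-0.1280)
F = F_att + ΣF_rep = (-7.9040,-4.1280)
Δp = p'−p = (-0.7904,-0.4128); α = Δx/Fx = (-494/625) / (-988/125) = 1/10
check: Δy/Fy = (-258/625) / (-516/125) = 1/10 ✓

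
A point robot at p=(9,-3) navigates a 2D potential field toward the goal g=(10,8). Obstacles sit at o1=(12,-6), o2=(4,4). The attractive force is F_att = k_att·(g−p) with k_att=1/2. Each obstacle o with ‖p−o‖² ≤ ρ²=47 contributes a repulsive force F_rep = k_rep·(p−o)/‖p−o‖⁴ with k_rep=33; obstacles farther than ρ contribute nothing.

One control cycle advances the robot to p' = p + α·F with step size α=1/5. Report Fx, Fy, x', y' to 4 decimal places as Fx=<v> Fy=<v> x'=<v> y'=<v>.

F_att = 1/2·(g−p) = 1/2·(1,11) = (0.5000,5.5000)
o1: d²=18 ≤ ρ²=47; F_rep = 33·(-3,3)/18² = (-0.3056,0.3056)
o2: d²=74 > ρ²=47 → inactive
F = F_att + ΣF_rep = (0.1944,5.8056)
p' = p + 1/5·F = (9.0389,-1.8389)

Fx=0.1944 Fy=5.8056 x'=9.0389 y'=-1.8389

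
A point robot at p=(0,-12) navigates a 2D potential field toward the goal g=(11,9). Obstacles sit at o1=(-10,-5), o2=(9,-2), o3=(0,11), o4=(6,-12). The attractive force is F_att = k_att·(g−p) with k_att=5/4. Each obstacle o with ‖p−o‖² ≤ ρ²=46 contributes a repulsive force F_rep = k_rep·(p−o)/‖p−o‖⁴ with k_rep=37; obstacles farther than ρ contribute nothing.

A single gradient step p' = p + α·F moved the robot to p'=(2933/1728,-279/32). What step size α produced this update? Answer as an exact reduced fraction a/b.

α = 1/8

F_att = 5/4·(g−p) = 5/4·(11,21) = (13.7500,26.2500)
o1: d²=149 > ρ²=46 → inactive
o2: d²=181 > ρ²=46 → inactive
o3: d²=529 > ρ²=46 → inactive
o4: d²=36 ≤ ρ²=46; F_rep = 37·(-6,0)/36² = (-0.1713,0.0000)
F = F_att + ΣF_rep = (13.5787,26.2500)
Δp = p'−p = (1.6973,3.2812); α = Δx/Fx = (2933/1728) / (2933/216) = 1/8
check: Δy/Fy = (105/32) / (105/4) = 1/8 ✓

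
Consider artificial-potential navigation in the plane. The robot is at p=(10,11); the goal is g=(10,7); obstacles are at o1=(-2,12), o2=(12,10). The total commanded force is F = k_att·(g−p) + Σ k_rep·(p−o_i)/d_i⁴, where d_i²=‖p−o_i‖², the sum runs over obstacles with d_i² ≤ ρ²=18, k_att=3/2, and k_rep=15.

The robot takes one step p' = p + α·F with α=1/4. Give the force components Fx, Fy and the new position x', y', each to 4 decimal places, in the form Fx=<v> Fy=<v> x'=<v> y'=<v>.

F_att = 3/2·(g−p) = 3/2·(0,-4) = (0.0000,-6.0000)
o1: d²=145 > ρ²=18 → inactive
o2: d²=5 ≤ ρ²=18; F_rep = 15·(-2,1)/5² = (-1.2000,0.6000)
F = F_att + ΣF_rep = (-1.2000,-5.4000)
p' = p + 1/4·F = (9.7000,9.6500)

Fx=-1.2000 Fy=-5.4000 x'=9.7000 y'=9.6500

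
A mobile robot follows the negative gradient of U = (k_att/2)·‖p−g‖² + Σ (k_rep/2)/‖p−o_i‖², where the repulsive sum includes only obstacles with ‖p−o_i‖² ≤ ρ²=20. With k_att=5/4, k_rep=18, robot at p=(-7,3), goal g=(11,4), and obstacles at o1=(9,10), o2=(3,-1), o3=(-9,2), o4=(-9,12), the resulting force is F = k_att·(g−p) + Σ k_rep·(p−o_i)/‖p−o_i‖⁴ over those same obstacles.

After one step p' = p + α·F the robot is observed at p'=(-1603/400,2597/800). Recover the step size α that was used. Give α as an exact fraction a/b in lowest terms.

α = 1/8

F_att = 5/4·(g−p) = 5/4·(18,1) = (22.5000,1.2500)
o1: d²=305 > ρ²=20 → inactive
o2: d²=116 > ρ²=20 → inactive
o3: d²=5 ≤ ρ²=20; F_rep = 18·(2,1)/5² = (1.4400,0.7200)
o4: d²=85 > ρ²=20 → inactive
F = F_att + ΣF_rep = (23.9400,1.9700)
Δp = p'−p = (2.9925,0.2462); α = Δx/Fx = (1197/400) / (1197/50) = 1/8
check: Δy/Fy = (197/800) / (197/100) = 1/8 ✓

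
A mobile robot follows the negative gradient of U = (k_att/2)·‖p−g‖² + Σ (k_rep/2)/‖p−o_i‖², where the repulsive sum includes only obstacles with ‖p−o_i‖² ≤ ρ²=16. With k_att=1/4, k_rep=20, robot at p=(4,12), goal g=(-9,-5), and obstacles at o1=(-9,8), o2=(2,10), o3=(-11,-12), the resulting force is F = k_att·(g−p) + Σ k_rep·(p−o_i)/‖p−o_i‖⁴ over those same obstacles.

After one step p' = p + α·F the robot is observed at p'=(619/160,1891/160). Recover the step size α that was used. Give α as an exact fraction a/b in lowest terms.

α = 1/20

F_att = 1/4·(g−p) = 1/4·(-13,-17) = (-3.2500,-4.2500)
o1: d²=185 > ρ²=16 → inactive
o2: d²=8 ≤ ρ²=16; F_rep = 20·(2,2)/8² = (0.6250,0.6250)
o3: d²=801 > ρ²=16 → inactive
F = F_att + ΣF_rep = (-2.6250,-3.6250)
Δp = p'−p = (-0.1313,-0.1812); α = Δx/Fx = (-21/160) / (-21/8) = 1/20
check: Δy/Fy = (-29/160) / (-29/8) = 1/20 ✓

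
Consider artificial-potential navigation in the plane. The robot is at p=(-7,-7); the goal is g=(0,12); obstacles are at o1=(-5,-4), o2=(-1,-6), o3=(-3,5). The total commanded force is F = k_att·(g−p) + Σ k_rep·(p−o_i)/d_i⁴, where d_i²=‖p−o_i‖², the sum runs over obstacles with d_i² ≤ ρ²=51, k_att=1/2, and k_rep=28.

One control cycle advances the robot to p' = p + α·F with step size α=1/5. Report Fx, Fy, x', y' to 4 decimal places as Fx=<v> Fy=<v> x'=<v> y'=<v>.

F_att = 1/2·(g−p) = 1/2·(7,19) = (3.5000,9.5000)
o1: d²=13 ≤ ρ²=51; F_rep = 28·(-2,-3)/13² = (-0.3314,-0.4970)
o2: d²=37 ≤ ρ²=51; F_rep = 28·(-6,-1)/37² = (-0.1227,-0.0205)
o3: d²=160 > ρ²=51 → inactive
F = F_att + ΣF_rep = (3.0459,8.9825)
p' = p + 1/5·F = (-6.3908,-5.2035)

Fx=3.0459 Fy=8.9825 x'=-6.3908 y'=-5.2035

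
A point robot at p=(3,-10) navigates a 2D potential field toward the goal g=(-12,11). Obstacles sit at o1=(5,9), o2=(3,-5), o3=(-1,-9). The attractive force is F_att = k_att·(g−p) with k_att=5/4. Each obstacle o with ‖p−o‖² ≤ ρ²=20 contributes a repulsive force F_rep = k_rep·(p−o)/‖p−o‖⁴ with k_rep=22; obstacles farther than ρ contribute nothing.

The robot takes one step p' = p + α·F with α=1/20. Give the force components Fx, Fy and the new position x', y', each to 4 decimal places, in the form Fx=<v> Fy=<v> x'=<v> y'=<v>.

Fx=-18.4455 Fy=26.1739 x'=2.0777 y'=-8.6913

F_att = 5/4·(g−p) = 5/4·(-15,21) = (-18.7500,26.2500)
o1: d²=365 > ρ²=20 → inactive
o2: d²=25 > ρ²=20 → inactive
o3: d²=17 ≤ ρ²=20; F_rep = 22·(4,-1)/17² = (0.3045,-0.0761)
F = F_att + ΣF_rep = (-18.4455,26.1739)
p' = p + 1/20·F = (2.0777,-8.6913)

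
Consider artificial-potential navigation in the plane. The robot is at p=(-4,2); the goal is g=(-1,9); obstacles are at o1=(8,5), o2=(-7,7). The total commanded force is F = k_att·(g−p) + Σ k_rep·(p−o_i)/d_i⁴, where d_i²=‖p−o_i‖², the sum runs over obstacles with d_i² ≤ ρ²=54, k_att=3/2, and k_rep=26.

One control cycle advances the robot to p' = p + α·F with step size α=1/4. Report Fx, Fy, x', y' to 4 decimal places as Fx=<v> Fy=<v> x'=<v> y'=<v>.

F_att = 3/2·(g−p) = 3/2·(3,7) = (4.5000,10.5000)
o1: d²=153 > ρ²=54 → inactive
o2: d²=34 ≤ ρ²=54; F_rep = 26·(3,-5)/34² = (0.0675,-0.1125)
F = F_att + ΣF_rep = (4.5675,10.3875)
p' = p + 1/4·F = (-2.8581,4.5969)

Fx=4.5675 Fy=10.3875 x'=-2.8581 y'=4.5969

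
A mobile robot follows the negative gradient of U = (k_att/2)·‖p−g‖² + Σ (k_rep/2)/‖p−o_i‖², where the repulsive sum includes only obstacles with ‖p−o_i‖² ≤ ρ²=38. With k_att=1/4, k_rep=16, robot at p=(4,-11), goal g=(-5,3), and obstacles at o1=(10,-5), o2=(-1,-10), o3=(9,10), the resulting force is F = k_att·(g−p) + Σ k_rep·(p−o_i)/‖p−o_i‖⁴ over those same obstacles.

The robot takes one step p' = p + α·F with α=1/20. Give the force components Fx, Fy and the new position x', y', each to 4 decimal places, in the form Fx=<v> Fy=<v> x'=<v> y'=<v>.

Fx=-2.1317 Fy=3.4763 x'=3.8934 y'=-10.8262

F_att = 1/4·(g−p) = 1/4·(-9,14) = (-2.2500,3.5000)
o1: d²=72 > ρ²=38 → inactive
o2: d²=26 ≤ ρ²=38; F_rep = 16·(5,-1)/26² = (0.1183,-0.0237)
o3: d²=466 > ρ²=38 → inactive
F = F_att + ΣF_rep = (-2.1317,3.4763)
p' = p + 1/20·F = (3.8934,-10.8262)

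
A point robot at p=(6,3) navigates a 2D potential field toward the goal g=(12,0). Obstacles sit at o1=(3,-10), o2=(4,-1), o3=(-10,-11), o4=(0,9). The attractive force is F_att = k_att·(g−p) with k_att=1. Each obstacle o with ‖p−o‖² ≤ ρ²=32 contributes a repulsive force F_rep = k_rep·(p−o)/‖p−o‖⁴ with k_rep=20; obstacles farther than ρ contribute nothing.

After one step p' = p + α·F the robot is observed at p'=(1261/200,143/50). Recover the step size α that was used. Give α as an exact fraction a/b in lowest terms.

F_att = 1·(g−p) = 1·(6,-3) = (6.0000,-3.0000)
o1: d²=178 > ρ²=32 → inactive
o2: d²=20 ≤ ρ²=32; F_rep = 20·(2,4)/20² = (0.1000,0.2000)
o3: d²=452 > ρ²=32 → inactive
o4: d²=72 > ρ²=32 → inactive
F = F_att + ΣF_rep = (6.1000,-2.8000)
Δp = p'−p = (0.3050,-0.1400); α = Δx/Fx = (61/200) / (61/10) = 1/20
check: Δy/Fy = (-7/50) / (-14/5) = 1/20 ✓

α = 1/20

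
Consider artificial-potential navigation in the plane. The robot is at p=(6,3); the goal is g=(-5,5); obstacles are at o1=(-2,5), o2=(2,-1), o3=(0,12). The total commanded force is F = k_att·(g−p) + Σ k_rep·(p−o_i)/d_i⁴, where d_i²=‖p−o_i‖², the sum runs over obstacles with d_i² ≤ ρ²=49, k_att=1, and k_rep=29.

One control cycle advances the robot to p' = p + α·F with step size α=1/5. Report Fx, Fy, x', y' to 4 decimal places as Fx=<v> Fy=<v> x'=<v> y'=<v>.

F_att = 1·(g−p) = 1·(-11,2) = (-11.0000,2.0000)
o1: d²=68 > ρ²=49 → inactive
o2: d²=32 ≤ ρ²=49; F_rep = 29·(4,4)/32² = (0.1133,0.1133)
o3: d²=117 > ρ²=49 → inactive
F = F_att + ΣF_rep = (-10.8867,2.1133)
p' = p + 1/5·F = (3.8227,3.4227)

Fx=-10.8867 Fy=2.1133 x'=3.8227 y'=3.4227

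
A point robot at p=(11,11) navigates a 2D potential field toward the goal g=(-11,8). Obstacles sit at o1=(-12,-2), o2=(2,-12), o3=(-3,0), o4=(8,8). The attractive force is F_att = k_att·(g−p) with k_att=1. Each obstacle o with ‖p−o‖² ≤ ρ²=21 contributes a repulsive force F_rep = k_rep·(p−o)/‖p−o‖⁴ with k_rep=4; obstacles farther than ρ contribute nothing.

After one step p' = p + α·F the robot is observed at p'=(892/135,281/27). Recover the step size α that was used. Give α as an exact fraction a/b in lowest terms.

α = 1/5

F_att = 1·(g−p) = 1·(-22,-3) = (-22.0000,-3.0000)
o1: d²=698 > ρ²=21 → inactive
o2: d²=610 > ρ²=21 → inactive
o3: d²=317 > ρ²=21 → inactive
o4: d²=18 ≤ ρ²=21; F_rep = 4·(3,3)/18² = (0.0370,0.0370)
F = F_att + ΣF_rep = (-21.9630,-2.9630)
Δp = p'−p = (-4.3926,-0.5926); α = Δx/Fx = (-593/135) / (-593/27) = 1/5
check: Δy/Fy = (-16/27) / (-80/27) = 1/5 ✓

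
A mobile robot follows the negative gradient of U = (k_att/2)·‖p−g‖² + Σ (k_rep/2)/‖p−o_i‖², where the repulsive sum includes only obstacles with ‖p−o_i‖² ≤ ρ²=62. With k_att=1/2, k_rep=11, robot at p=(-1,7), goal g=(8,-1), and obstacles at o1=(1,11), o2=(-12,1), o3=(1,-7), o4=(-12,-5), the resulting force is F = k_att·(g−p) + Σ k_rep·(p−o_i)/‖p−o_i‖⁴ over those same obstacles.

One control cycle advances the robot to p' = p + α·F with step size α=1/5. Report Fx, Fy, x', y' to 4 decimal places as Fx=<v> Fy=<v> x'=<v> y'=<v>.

Fx=4.4450 Fy=-4.1100 x'=-0.1110 y'=6.1780

F_att = 1/2·(g−p) = 1/2·(9,-8) = (4.5000,-4.0000)
o1: d²=20 ≤ ρ²=62; F_rep = 11·(-2,-4)/20² = (-0.0550,-0.1100)
o2: d²=157 > ρ²=62 → inactive
o3: d²=200 > ρ²=62 → inactive
o4: d²=265 > ρ²=62 → inactive
F = F_att + ΣF_rep = (4.4450,-4.1100)
p' = p + 1/5·F = (-0.1110,6.1780)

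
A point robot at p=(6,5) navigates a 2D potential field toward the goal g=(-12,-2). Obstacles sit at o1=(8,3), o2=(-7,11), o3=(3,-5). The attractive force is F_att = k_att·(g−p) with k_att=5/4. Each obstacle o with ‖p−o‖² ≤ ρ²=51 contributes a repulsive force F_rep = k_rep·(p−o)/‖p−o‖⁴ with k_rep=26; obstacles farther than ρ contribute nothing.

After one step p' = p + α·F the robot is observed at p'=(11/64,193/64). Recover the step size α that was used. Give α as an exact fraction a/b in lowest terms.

F_att = 5/4·(g−p) = 5/4·(-18,-7) = (-22.5000,-8.7500)
o1: d²=8 ≤ ρ²=51; F_rep = 26·(-2,2)/8² = (-0.8125,0.8125)
o2: d²=205 > ρ²=51 → inactive
o3: d²=109 > ρ²=51 → inactive
F = F_att + ΣF_rep = (-23.3125,-7.9375)
Δp = p'−p = (-5.8281,-1.9844); α = Δx/Fx = (-373/64) / (-373/16) = 1/4
check: Δy/Fy = (-127/64) / (-127/16) = 1/4 ✓

α = 1/4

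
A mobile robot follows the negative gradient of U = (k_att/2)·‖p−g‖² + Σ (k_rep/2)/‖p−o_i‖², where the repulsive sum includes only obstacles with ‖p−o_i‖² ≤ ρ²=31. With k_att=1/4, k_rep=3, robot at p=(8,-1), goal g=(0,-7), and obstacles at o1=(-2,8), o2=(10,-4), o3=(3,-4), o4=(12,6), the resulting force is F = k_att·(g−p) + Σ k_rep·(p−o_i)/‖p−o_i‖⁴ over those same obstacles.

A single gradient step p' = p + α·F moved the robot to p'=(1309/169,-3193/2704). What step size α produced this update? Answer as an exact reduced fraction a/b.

α = 1/8

F_att = 1/4·(g−p) = 1/4·(-8,-6) = (-2.0000,-1.5000)
o1: d²=181 > ρ²=31 → inactive
o2: d²=13 ≤ ρ²=31; F_rep = 3·(-2,3)/13² = (-0.0355,0.0533)
o3: d²=34 > ρ²=31 → inactive
o4: d²=65 > ρ²=31 → inactive
F = F_att + ΣF_rep = (-2.0355,-1.4467)
Δp = p'−p = (-0.2544,-0.1808); α = Δx/Fx = (-43/169) / (-344/169) = 1/8
check: Δy/Fy = (-489/2704) / (-489/338) = 1/8 ✓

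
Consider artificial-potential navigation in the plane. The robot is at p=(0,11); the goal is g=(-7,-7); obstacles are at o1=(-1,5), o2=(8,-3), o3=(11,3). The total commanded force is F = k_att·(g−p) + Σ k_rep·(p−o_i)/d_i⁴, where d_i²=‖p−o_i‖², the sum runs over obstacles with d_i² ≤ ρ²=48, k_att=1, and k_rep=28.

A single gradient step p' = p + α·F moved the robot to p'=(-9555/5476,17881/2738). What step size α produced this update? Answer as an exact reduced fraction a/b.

α = 1/4

F_att = 1·(g−p) = 1·(-7,-18) = (-7.0000,-18.0000)
o1: d²=37 ≤ ρ²=48; F_rep = 28·(1,6)/37² = (0.0205,0.1227)
o2: d²=260 > ρ²=48 → inactive
o3: d²=185 > ρ²=48 → inactive
F = F_att + ΣF_rep = (-6.9795,-17.8773)
Δp = p'−p = (-1.7449,-4.4693); α = Δx/Fx = (-9555/5476) / (-9555/1369) = 1/4
check: Δy/Fy = (-12237/2738) / (-24474/1369) = 1/4 ✓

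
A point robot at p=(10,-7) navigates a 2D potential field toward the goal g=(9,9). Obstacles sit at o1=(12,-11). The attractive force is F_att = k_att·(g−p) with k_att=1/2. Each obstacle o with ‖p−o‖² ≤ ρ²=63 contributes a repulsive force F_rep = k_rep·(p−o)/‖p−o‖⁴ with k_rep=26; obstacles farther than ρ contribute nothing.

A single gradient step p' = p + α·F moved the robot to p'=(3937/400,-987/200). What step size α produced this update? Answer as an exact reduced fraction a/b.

F_att = 1/2·(g−p) = 1/2·(-1,16) = (-0.5000,8.0000)
o1: d²=20 ≤ ρ²=63; F_rep = 26·(-2,4)/20² = (-0.1300,0.2600)
F = F_att + ΣF_rep = (-0.6300,8.2600)
Δp = p'−p = (-0.1575,2.0650); α = Δx/Fx = (-63/400) / (-63/100) = 1/4
check: Δy/Fy = (413/200) / (413/50) = 1/4 ✓

α = 1/4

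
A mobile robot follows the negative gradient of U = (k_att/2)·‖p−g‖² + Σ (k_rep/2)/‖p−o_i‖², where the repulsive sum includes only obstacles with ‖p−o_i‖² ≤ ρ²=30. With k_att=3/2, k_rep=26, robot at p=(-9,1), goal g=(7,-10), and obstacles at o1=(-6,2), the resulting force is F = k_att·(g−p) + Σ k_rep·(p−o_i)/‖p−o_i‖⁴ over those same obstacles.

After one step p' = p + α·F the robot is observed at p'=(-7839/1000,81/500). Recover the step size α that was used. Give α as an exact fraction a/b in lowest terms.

α = 1/20

F_att = 3/2·(g−p) = 3/2·(16,-11) = (24.0000,-16.5000)
o1: d²=10 ≤ ρ²=30; F_rep = 26·(-3,-1)/10² = (-0.7800,-0.2600)
F = F_att + ΣF_rep = (23.2200,-16.7600)
Δp = p'−p = (1.1610,-0.8380); α = Δx/Fx = (1161/1000) / (1161/50) = 1/20
check: Δy/Fy = (-419/500) / (-419/25) = 1/20 ✓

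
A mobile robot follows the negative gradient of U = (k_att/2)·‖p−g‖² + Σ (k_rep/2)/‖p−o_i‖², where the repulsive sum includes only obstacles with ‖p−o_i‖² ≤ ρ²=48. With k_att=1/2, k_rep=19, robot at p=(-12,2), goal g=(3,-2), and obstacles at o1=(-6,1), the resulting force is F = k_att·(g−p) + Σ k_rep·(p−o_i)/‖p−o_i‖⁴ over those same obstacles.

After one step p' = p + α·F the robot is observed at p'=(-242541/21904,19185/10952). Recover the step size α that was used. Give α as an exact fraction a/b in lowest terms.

α = 1/8

F_att = 1/2·(g−p) = 1/2·(15,-4) = (7.5000,-2.0000)
o1: d²=37 ≤ ρ²=48; F_rep = 19·(-6,1)/37² = (-0.0833,0.0139)
F = F_att + ΣF_rep = (7.4167,-1.9861)
Δp = p'−p = (0.9271,-0.2483); α = Δx/Fx = (20307/21904) / (20307/2738) = 1/8
check: Δy/Fy = (-2719/10952) / (-2719/1369) = 1/8 ✓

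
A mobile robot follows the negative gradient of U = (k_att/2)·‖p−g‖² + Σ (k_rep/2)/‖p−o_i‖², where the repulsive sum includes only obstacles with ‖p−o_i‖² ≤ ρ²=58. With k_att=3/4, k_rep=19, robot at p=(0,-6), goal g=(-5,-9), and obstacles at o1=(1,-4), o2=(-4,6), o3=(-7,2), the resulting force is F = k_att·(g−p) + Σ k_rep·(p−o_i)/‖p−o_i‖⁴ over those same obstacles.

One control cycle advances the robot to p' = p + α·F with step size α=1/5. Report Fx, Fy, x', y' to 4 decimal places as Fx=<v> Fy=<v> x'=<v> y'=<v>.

Fx=-4.5100 Fy=-3.7700 x'=-0.9020 y'=-6.7540

F_att = 3/4·(g−p) = 3/4·(-5,-3) = (-3.7500,-2.2500)
o1: d²=5 ≤ ρ²=58; F_rep = 19·(-1,-2)/5² = (-0.7600,-1.5200)
o2: d²=160 > ρ²=58 → inactive
o3: d²=113 > ρ²=58 → inactive
F = F_att + ΣF_rep = (-4.5100,-3.7700)
p' = p + 1/5·F = (-0.9020,-6.7540)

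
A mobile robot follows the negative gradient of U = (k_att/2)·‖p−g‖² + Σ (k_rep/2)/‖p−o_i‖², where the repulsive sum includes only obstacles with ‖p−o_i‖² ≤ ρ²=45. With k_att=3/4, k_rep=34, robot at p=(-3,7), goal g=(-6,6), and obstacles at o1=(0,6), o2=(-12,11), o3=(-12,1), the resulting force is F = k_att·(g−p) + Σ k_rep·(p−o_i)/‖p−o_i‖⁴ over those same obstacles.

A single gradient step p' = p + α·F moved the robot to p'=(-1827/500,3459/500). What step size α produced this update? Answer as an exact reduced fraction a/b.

F_att = 3/4·(g−p) = 3/4·(-3,-1) = (-2.2500,-0.7500)
o1: d²=10 ≤ ρ²=45; F_rep = 34·(-3,1)/10² = (-1.0200,0.3400)
o2: d²=97 > ρ²=45 → inactive
o3: d²=117 > ρ²=45 → inactive
F = F_att + ΣF_rep = (-3.2700,-0.4100)
Δp = p'−p = (-0.6540,-0.0820); α = Δx/Fx = (-327/500) / (-327/100) = 1/5
check: Δy/Fy = (-41/500) / (-41/100) = 1/5 ✓

α = 1/5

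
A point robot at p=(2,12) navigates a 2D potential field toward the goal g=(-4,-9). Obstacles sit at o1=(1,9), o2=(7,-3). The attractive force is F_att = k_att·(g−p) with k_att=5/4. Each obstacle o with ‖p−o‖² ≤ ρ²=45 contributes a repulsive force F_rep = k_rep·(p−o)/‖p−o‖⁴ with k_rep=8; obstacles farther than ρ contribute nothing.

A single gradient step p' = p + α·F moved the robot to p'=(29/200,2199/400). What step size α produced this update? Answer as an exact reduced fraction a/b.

F_att = 5/4·(g−p) = 5/4·(-6,-21) = (-7.5000,-26.2500)
o1: d²=10 ≤ ρ²=45; F_rep = 8·(1,3)/10² = (0.0800,0.2400)
o2: d²=250 > ρ²=45 → inactive
F = F_att + ΣF_rep = (-7.4200,-26.0100)
Δp = p'−p = (-1.8550,-6.5025); α = Δx/Fx = (-371/200) / (-371/50) = 1/4
check: Δy/Fy = (-2601/400) / (-2601/100) = 1/4 ✓

α = 1/4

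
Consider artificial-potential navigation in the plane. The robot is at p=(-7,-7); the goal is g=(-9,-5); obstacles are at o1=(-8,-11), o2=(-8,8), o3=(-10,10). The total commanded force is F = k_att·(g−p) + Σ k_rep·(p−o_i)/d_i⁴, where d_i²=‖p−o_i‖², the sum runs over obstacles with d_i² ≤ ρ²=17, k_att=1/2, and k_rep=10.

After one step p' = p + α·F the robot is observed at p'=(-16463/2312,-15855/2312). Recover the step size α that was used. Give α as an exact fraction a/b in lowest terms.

α = 1/8

F_att = 1/2·(g−p) = 1/2·(-2,2) = (-1.0000,1.0000)
o1: d²=17 ≤ ρ²=17; F_rep = 10·(1,4)/17² = (0.0346,0.1384)
o2: d²=226 > ρ²=17 → inactive
o3: d²=298 > ρ²=17 → inactive
F = F_att + ΣF_rep = (-0.9654,1.1384)
Δp = p'−p = (-0.1207,0.1423); α = Δx/Fx = (-279/2312) / (-279/289) = 1/8
check: Δy/Fy = (329/2312) / (329/289) = 1/8 ✓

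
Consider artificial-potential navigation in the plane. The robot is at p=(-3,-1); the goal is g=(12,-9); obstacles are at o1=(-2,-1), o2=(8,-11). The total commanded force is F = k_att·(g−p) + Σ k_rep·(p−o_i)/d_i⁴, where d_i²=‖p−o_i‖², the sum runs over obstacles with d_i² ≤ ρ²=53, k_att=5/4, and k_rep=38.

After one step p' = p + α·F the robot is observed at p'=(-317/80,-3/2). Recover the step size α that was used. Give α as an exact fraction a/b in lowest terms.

F_att = 5/4·(g−p) = 5/4·(15,-8) = (18.7500,-10.0000)
o1: d²=1 ≤ ρ²=53; F_rep = 38·(-1,0)/1² = (-38.0000,0.0000)
o2: d²=221 > ρ²=53 → inactive
F = F_att + ΣF_rep = (-19.2500,-10.0000)
Δp = p'−p = (-0.9625,-0.5000); α = Δx/Fx = (-77/80) / (-77/4) = 1/20
check: Δy/Fy = (-1/2) / (-10) = 1/20 ✓

α = 1/20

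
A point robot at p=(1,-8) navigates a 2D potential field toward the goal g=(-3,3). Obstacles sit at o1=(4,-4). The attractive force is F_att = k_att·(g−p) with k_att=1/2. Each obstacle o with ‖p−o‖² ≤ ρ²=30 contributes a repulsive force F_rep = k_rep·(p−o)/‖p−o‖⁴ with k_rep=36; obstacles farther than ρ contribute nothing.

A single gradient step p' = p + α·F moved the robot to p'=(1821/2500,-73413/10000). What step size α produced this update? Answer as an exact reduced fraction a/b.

α = 1/8

F_att = 1/2·(g−p) = 1/2·(-4,11) = (-2.0000,5.5000)
o1: d²=25 ≤ ρ²=30; F_rep = 36·(-3,-4)/25² = (-0.1728,-0.2304)
F = F_att + ΣF_rep = (-2.1728,5.2696)
Δp = p'−p = (-0.2716,0.6587); α = Δx/Fx = (-679/2500) / (-1358/625) = 1/8
check: Δy/Fy = (6587/10000) / (6587/1250) = 1/8 ✓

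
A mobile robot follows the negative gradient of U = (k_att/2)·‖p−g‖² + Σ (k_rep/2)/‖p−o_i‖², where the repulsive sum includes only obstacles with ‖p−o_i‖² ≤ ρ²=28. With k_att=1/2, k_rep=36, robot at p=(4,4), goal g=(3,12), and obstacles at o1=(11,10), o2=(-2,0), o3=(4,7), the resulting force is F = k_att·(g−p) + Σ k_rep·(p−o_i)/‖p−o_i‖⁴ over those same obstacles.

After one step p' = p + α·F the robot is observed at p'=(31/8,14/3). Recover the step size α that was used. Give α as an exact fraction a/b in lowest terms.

F_att = 1/2·(g−p) = 1/2·(-1,8) = (-0.5000,4.0000)
o1: d²=85 > ρ²=28 → inactive
o2: d²=52 > ρ²=28 → inactive
o3: d²=9 ≤ ρ²=28; F_rep = 36·(0,-3)/9² = (0.0000,-1.3333)
F = F_att + ΣF_rep = (-0.5000,2.6667)
Δp = p'−p = (-0.1250,0.6667); α = Δx/Fx = (-1/8) / (-1/2) = 1/4
check: Δy/Fy = (2/3) / (8/3) = 1/4 ✓

α = 1/4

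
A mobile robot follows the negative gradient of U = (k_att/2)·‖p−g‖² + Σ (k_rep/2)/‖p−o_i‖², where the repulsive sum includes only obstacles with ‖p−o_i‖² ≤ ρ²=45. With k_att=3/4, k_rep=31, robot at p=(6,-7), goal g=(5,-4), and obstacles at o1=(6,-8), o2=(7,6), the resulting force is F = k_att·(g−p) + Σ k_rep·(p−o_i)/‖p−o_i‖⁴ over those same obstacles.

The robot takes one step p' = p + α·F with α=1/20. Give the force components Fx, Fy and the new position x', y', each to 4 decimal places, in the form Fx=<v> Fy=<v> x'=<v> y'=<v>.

Fx=-0.7500 Fy=33.2500 x'=5.9625 y'=-5.3375

F_att = 3/4·(g−p) = 3/4·(-1,3) = (-0.7500,2.2500)
o1: d²=1 ≤ ρ²=45; F_rep = 31·(0,1)/1² = (0.0000,31.0000)
o2: d²=170 > ρ²=45 → inactive
F = F_att + ΣF_rep = (-0.7500,33.2500)
p' = p + 1/20·F = (5.9625,-5.3375)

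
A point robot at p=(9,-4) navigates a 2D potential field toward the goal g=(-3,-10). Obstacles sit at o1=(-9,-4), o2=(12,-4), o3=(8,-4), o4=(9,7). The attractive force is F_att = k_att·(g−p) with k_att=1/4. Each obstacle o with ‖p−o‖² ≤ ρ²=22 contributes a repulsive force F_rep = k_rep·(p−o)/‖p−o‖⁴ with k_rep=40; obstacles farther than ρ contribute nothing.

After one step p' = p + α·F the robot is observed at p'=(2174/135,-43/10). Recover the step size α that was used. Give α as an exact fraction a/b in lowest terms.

α = 1/5

F_att = 1/4·(g−p) = 1/4·(-12,-6) = (-3.0000,-1.5000)
o1: d²=324 > ρ²=22 → inactive
o2: d²=9 ≤ ρ²=22; F_rep = 40·(-3,0)/9² = (-1.4815,0.0000)
o3: d²=1 ≤ ρ²=22; F_rep = 40·(1,0)/1² = (40.0000,0.0000)
o4: d²=121 > ρ²=22 → inactive
F = F_att + ΣF_rep = (35.5185,-1.5000)
Δp = p'−p = (7.1037,-0.3000); α = Δx/Fx = (959/135) / (959/27) = 1/5
check: Δy/Fy = (-3/10) / (-3/2) = 1/5 ✓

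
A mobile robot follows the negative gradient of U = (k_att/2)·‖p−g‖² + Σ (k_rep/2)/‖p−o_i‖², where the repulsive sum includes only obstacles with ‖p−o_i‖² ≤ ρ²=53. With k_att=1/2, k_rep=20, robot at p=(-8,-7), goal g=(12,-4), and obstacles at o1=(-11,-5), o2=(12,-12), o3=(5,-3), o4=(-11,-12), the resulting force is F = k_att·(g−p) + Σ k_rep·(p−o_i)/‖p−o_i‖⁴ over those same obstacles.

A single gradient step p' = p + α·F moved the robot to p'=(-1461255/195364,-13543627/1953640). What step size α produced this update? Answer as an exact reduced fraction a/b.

α = 1/20

F_att = 1/2·(g−p) = 1/2·(20,3) = (10.0000,1.5000)
o1: d²=13 ≤ ρ²=53; F_rep = 20·(3,-2)/13² = (0.3550,-0.2367)
o2: d²=425 > ρ²=53 → inactive
o3: d²=185 > ρ²=53 → inactive
o4: d²=34 ≤ ρ²=53; F_rep = 20·(3,5)/34² = (0.0519,0.0865)
F = F_att + ΣF_rep = (10.4069,1.3498)
Δp = p'−p = (0.5203,0.0675); α = Δx/Fx = (101657/195364) / (508285/48841) = 1/20
check: Δy/Fy = (131853/1953640) / (131853/97682) = 1/20 ✓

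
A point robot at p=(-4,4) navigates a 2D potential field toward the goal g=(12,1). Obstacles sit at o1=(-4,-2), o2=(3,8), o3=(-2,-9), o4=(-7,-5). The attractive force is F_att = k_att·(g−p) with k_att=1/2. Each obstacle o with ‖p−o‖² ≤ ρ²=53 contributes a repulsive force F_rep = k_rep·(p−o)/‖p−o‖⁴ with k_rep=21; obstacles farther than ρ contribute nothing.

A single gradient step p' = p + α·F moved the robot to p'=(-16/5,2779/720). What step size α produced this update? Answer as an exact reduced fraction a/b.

α = 1/10

F_att = 1/2·(g−p) = 1/2·(16,-3) = (8.0000,-1.5000)
o1: d²=36 ≤ ρ²=53; F_rep = 21·(0,6)/36² = (0.0000,0.0972)
o2: d²=65 > ρ²=53 → inactive
o3: d²=173 > ρ²=53 → inactive
o4: d²=90 > ρ²=53 → inactive
F = F_att + ΣF_rep = (8.0000,-1.4028)
Δp = p'−p = (0.8000,-0.1403); α = Δx/Fx = (4/5) / (8) = 1/10
check: Δy/Fy = (-101/720) / (-101/72) = 1/10 ✓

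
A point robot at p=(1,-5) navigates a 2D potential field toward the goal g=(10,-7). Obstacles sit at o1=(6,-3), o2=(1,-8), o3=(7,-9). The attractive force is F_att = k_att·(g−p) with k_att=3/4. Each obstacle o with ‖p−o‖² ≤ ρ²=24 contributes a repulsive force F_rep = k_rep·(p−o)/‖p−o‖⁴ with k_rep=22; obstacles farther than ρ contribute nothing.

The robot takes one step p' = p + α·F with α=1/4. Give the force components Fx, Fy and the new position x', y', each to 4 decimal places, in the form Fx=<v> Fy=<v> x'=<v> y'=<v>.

F_att = 3/4·(g−p) = 3/4·(9,-2) = (6.7500,-1.5000)
o1: d²=29 > ρ²=24 → inactive
o2: d²=9 ≤ ρ²=24; F_rep = 22·(0,3)/9² = (0.0000,0.8148)
o3: d²=52 > ρ²=24 → inactive
F = F_att + ΣF_rep = (6.7500,-0.6852)
p' = p + 1/4·F = (2.6875,-5.1713)

Fx=6.7500 Fy=-0.6852 x'=2.6875 y'=-5.1713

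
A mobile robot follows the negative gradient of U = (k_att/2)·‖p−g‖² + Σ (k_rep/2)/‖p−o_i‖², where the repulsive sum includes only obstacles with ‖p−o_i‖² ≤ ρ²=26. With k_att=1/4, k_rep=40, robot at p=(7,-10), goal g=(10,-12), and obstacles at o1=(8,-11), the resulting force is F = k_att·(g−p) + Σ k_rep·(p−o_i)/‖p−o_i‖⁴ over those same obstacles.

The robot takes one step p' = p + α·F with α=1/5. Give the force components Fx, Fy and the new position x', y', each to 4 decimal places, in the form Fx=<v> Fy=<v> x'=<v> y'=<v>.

F_att = 1/4·(g−p) = 1/4·(3,-2) = (0.7500,-0.5000)
o1: d²=2 ≤ ρ²=26; F_rep = 40·(-1,1)/2² = (-10.0000,10.0000)
F = F_att + ΣF_rep = (-9.2500,9.5000)
p' = p + 1/5·F = (5.1500,-8.1000)

Fx=-9.2500 Fy=9.5000 x'=5.1500 y'=-8.1000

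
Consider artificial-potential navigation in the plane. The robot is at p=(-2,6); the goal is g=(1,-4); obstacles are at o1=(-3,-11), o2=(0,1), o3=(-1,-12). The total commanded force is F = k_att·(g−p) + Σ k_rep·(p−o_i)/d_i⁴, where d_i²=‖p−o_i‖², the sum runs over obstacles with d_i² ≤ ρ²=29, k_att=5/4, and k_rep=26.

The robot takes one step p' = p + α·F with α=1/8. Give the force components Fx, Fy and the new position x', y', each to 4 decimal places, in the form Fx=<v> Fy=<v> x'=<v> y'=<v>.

F_att = 5/4·(g−p) = 5/4·(3,-10) = (3.7500,-12.5000)
o1: d²=290 > ρ²=29 → inactive
o2: d²=29 ≤ ρ²=29; F_rep = 26·(-2,5)/29² = (-0.0618,0.1546)
o3: d²=325 > ρ²=29 → inactive
F = F_att + ΣF_rep = (3.6882,-12.3454)
p' = p + 1/8·F = (-1.5390,4.4568)

Fx=3.6882 Fy=-12.3454 x'=-1.5390 y'=4.4568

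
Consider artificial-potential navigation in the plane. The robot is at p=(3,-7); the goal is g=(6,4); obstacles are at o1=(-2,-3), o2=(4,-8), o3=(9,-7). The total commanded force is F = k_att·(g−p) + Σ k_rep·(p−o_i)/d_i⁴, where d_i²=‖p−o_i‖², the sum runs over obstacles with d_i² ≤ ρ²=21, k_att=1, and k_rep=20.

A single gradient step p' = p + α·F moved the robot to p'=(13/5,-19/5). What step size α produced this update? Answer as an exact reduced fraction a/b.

α = 1/5

F_att = 1·(g−p) = 1·(3,11) = (3.0000,11.0000)
o1: d²=41 > ρ²=21 → inactive
o2: d²=2 ≤ ρ²=21; F_rep = 20·(-1,1)/2² = (-5.0000,5.0000)
o3: d²=36 > ρ²=21 → inactive
F = F_att + ΣF_rep = (-2.0000,16.0000)
Δp = p'−p = (-0.4000,3.2000); α = Δx/Fx = (-2/5) / (-2) = 1/5
check: Δy/Fy = (16/5) / (16) = 1/5 ✓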